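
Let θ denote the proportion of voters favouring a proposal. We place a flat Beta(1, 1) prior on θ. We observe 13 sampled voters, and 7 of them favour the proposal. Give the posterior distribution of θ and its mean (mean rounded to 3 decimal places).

Posterior: Beta(8, 7); mean ≈ 0.533

The binomial likelihood is conjugate to the Beta prior: with 7 successes and 6 failures, the posterior is Beta(1+7, 1+6) = Beta(8, 7).
E[θ | data] = 8/(8+7) = 0.533.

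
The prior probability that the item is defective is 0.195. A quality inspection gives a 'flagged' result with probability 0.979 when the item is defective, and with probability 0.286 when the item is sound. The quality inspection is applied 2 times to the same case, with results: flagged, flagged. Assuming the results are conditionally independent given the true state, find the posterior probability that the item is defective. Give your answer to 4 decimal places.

Posterior P(H) ≈ 0.7395

With H the event that the item is defective, the joint likelihood of the observed sequence is P(data|H) = 0.979·0.979 = 0.95844 and P(data|¬H) = 0.286·0.286 = 0.081796.
Bayes: P(H|data) = 0.195·0.95844 / (0.195·0.95844 + 0.805·0.081796) = 0.18690/0.25274 = 0.7395.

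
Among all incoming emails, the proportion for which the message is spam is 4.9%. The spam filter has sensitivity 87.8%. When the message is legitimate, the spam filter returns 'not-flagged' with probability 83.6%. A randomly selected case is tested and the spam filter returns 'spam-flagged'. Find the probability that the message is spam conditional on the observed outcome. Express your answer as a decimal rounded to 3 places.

P(H | E) ≈ 0.216

Let H be the event that the message is spam. P(H) = 0.049, so P(¬H) = 0.951. With E the 'spam-flagged' result, P(E|H) = 0.878 and P(E|¬H) = 0.164.
P(E) = 0.878·0.049 + 0.164·0.951 = 0.043022 + 0.15596 = 0.19899.
By Bayes' theorem, P(H|E) = 0.043022 / 0.19899 = 0.216.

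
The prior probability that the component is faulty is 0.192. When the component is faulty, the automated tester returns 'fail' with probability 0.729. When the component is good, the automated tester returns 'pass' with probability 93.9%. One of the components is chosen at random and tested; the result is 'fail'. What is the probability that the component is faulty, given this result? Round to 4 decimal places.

P(H | E) ≈ 0.7396

Write H for 'the component is faulty'. Prior odds H:¬H = 0.192/0.808 = 0.23762. For the 'fail' outcome, the likelihood ratio is 0.729/0.061 = 11.951.
Posterior odds = 0.23762 × 11.951 = 2.8398, so P(H|E) = 2.8398/(1+2.8398) = 0.7396.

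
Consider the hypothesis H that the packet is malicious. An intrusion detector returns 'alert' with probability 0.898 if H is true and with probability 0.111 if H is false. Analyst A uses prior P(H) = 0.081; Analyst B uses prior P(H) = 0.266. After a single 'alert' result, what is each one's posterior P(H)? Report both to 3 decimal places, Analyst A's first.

Analyst A: 0.416; Analyst B: 0.746

The likelihood ratio for an 'alert' result is 0.898/0.111 = 8.0901.
Analyst A: prior odds 0.081/0.919 = 0.088139; posterior odds 0.71305; posterior probability 0.416.
Analyst B: prior odds 0.266/0.734 = 0.36240; posterior odds 2.9318; posterior probability 0.746.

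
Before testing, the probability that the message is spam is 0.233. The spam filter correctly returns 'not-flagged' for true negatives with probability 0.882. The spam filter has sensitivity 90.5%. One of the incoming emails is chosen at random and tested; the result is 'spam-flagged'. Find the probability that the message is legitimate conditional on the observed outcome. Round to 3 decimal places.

P(¬H | E) ≈ 0.300

Let H be the event that the message is spam. P(H) = 0.233, so P(¬H) = 0.767. With E the 'spam-flagged' result, P(E|H) = 0.905 and P(E|¬H) = 0.118.
P(E) = 0.905·0.233 + 0.118·0.767 = 0.21087 + 0.090506 = 0.30137.
By Bayes' theorem, P(H|E) = 0.21087 / 0.30137 = 0.700. Hence P(¬H|E) = 1 − 0.700 = 0.300.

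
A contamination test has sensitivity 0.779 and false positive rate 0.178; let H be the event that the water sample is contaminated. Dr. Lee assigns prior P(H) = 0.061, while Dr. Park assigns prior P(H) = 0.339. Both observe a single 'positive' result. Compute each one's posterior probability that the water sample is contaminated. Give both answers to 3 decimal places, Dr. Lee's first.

Dr. Lee: 0.221; Dr. Park: 0.692

P('+'|H) = 0.779, P('+'|¬H) = 0.178.
Dr. Lee: numerator 0.779·0.061 = 0.047519; evidence = 0.047519+0.178·0.939 = 0.21466; posterior = 0.221.
Dr. Park: numerator 0.779·0.339 = 0.26408; evidence = 0.26408+0.178·0.661 = 0.38174; posterior = 0.692.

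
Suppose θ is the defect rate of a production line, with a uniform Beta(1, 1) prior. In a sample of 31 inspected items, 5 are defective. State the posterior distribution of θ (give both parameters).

Posterior: Beta(6, 27)

The binomial likelihood is conjugate to the Beta prior: with 5 successes and 26 failures, the posterior is Beta(1+5, 1+26) = Beta(6, 27).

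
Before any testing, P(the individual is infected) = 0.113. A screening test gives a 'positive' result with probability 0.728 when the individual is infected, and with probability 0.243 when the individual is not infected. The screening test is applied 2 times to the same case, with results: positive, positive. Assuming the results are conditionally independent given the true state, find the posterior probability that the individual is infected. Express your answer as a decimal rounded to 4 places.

Posterior P(H) ≈ 0.5335

With H the event that the individual is infected, the joint likelihood of the observed sequence is P(data|H) = 0.728·0.728 = 0.52998 and P(data|¬H) = 0.243·0.243 = 0.059049.
Bayes: P(H|data) = 0.113·0.52998 / (0.113·0.52998 + 0.887·0.059049) = 0.059888/0.11226 = 0.5335.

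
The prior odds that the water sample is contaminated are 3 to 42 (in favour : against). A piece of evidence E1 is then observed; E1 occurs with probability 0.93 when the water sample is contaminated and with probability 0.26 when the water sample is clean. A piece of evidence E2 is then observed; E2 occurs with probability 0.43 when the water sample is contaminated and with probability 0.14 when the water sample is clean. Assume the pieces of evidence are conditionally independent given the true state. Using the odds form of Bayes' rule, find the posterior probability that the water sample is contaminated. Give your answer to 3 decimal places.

Prior odds = 3/42 = 0.071429.
Likelihood ratio for E1 = 0.93/0.26 = 3.5769.
Likelihood ratio for E2 = 0.43/0.14 = 3.0714.
Posterior odds = prior odds × LR₁ × LR₂ = 0.78473.
Posterior probability = odds/(1+odds) = 0.78473/1.7847 = 0.440.

Posterior probability ≈ 0.440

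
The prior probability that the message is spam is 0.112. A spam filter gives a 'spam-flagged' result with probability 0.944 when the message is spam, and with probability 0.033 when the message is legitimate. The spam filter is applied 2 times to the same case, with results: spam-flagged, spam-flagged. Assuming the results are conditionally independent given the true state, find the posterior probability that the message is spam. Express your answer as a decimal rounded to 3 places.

Posterior P(H) ≈ 0.990

Let H be the event that the message is spam; start with P(H) = 0.112. P('spam-flagged'|H) = 0.944, P('spam-flagged'|¬H) = 0.033.
Update on result 1 ('spam-flagged'): P(H) ← 0.944·0.1120 / (0.944·0.1120 + 0.033·0.8880) = 0.10573/0.13503 = 0.7830.
Update on result 2 ('spam-flagged'): P(H) ← 0.944·0.7830 / (0.944·0.7830 + 0.033·0.2170) = 0.73914/0.74630 = 0.9904.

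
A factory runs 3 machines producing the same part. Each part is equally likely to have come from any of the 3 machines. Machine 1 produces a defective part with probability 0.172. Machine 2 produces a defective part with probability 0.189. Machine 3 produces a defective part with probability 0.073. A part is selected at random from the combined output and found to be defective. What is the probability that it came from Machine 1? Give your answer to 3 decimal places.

P(defective|M1) = 0.172; P(defective|M2) = 0.189; P(defective|M3) = 0.073.
Prior × likelihood for each source: 0.333333·0.172=0.05733, 0.333333·0.189=0.06300, 0.333333·0.073=0.02433. Summing gives P(defective) = 0.14467.
P(Machine 1 | defective) = 0.05733 / 0.14467 = 0.396.

Posterior probability ≈ 0.396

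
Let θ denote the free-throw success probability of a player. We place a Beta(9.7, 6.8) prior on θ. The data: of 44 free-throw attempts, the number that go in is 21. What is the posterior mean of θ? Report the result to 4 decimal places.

Posterior mean ≈ 0.5074

The binomial likelihood is conjugate to the Beta prior: with 21 successes and 23 failures, the posterior is Beta(9.7+21, 6.8+23) = Beta(30.7, 29.8).
E[θ | data] = 30.7/(30.7+29.8) = 0.5074.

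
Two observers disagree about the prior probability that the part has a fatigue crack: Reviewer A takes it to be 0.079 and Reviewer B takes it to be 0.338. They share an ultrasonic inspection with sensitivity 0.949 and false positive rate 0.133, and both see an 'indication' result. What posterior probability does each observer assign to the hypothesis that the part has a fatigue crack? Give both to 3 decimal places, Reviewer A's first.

Reviewer A: 0.380; Reviewer B: 0.785

P('+'|H) = 0.949, P('+'|¬H) = 0.133.
Reviewer A: numerator 0.949·0.079 = 0.074971; evidence = 0.074971+0.133·0.921 = 0.19746; posterior = 0.380.
Reviewer B: numerator 0.949·0.338 = 0.32076; evidence = 0.32076+0.133·0.662 = 0.40881; posterior = 0.785.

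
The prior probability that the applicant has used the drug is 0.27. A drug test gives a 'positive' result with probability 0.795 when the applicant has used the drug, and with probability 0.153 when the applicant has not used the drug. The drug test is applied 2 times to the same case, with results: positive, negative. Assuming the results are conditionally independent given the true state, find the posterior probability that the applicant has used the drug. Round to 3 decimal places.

Let H be the event that the applicant has used the drug; start with P(H) = 0.27. P('positive'|H) = 0.795, P('positive'|¬H) = 0.153.
Update on result 1 ('positive'): P(H) ← 0.795·0.2700 / (0.795·0.2700 + 0.153·0.7300) = 0.21465/0.32634 = 0.6577.
Update on result 2 ('negative'): P(H) ← 0.205·0.6577 / (0.205·0.6577 + 0.847·0.3423) = 0.13484/0.42472 = 0.3175.

Posterior P(H) ≈ 0.317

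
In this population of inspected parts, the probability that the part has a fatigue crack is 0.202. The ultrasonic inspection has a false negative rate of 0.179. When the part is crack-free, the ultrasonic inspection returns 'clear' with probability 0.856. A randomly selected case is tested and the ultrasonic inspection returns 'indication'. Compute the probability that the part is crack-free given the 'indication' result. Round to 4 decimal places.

Write H for 'the part has a fatigue crack'. Prior odds H:¬H = 0.202/0.798 = 0.25313. For the 'indication' outcome, the likelihood ratio is 0.821/0.144 = 5.7014.
Posterior odds = 0.25313 × 5.7014 = 1.4432, so P(H|E) = 1.4432/(1+1.4432) = 0.5907. Then P(¬H|E) = 1 − 0.5907 = 0.4093.

P(¬H | E) ≈ 0.4093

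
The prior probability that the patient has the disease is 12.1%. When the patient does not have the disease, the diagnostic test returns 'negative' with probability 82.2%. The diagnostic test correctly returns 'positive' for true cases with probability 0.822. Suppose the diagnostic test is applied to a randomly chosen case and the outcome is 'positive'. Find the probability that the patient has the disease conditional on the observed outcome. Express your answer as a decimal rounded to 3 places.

Write H for 'the patient has the disease'. Prior odds H:¬H = 0.121/0.879 = 0.13766. For the 'positive' outcome, the likelihood ratio is 0.822/0.178 = 4.6180.
Posterior odds = 0.13766 × 4.6180 = 0.63569, so P(H|E) = 0.63569/(1+0.63569) = 0.389.

P(H | E) ≈ 0.389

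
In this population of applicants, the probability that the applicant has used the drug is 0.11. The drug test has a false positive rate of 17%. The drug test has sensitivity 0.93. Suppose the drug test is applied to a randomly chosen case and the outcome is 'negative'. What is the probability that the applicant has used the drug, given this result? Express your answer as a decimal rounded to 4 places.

P(H | E) ≈ 0.0103

Let H be the event that the applicant has used the drug. P(H) = 0.11, so P(¬H) = 0.89. With E the 'negative' result, P(E|H) = 0.07 and P(E|¬H) = 0.83.
P(E) = 0.07·0.11 + 0.83·0.89 = 0.0077000 + 0.73870 = 0.74640.
By Bayes' theorem, P(H|E) = 0.0077000 / 0.74640 = 0.0103.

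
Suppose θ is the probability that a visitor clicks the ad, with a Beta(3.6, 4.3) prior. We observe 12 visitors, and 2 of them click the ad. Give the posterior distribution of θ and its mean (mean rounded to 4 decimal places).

Posterior: Beta(5.6, 14.3); mean ≈ 0.2814

The binomial likelihood is conjugate to the Beta prior: with 2 successes and 10 failures, the posterior is Beta(3.6+2, 4.3+10) = Beta(5.6, 14.3).
Posterior mean = α/(α+β) = 5.6/19.9 = 0.2814.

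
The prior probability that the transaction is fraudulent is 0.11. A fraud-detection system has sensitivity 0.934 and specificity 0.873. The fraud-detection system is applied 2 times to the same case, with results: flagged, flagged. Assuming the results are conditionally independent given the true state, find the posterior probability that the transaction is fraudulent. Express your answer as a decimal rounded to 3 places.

With H the event that the transaction is fraudulent, the joint likelihood of the observed sequence is P(data|H) = 0.934·0.934 = 0.87236 and P(data|¬H) = 0.127·0.127 = 0.016129.
Bayes: P(H|data) = 0.11·0.87236 / (0.11·0.87236 + 0.89·0.016129) = 0.095959/0.11031 = 0.8699.

Posterior P(H) ≈ 0.870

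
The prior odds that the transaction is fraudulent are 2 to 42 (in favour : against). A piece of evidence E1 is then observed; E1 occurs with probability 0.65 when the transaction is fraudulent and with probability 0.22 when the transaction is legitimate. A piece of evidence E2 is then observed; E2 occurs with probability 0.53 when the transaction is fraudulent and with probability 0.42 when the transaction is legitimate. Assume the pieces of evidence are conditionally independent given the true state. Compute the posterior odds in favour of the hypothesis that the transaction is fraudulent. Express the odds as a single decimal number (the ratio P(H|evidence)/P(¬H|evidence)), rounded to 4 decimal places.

Posterior odds ≈ 0.1775

Prior odds = 2/42 = 0.047619.
Likelihood ratio for E1 = 0.65/0.22 = 2.9545.
Likelihood ratio for E2 = 0.53/0.42 = 1.2619.
Posterior odds = prior odds × LR₁ × LR₂ = 0.17754.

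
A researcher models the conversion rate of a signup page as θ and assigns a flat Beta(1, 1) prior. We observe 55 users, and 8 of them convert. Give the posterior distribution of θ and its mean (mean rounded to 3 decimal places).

Posterior: Beta(9, 48); mean ≈ 0.158

The binomial likelihood is conjugate to the Beta prior: with 8 successes and 47 failures, the posterior is Beta(1+8, 1+47) = Beta(9, 48).
E[θ | data] = 9/(9+48) = 0.158.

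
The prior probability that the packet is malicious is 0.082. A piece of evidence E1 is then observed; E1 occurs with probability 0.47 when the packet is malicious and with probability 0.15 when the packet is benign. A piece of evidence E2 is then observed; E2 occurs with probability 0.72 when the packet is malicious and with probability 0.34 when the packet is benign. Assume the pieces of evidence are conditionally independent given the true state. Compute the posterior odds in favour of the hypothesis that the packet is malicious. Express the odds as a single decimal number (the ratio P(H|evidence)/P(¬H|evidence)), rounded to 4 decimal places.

Prior odds = 0.082/(1−0.082) = 0.089325. In log-odds, ln(0.089325) = -2.4155.
Add log likelihood ratios: ln(3.1333) + ln(2.1176) = 1.8924.
Posterior log-odds = -0.52308, so posterior odds = exp(-0.52308) = 0.59270.

Posterior odds ≈ 0.5927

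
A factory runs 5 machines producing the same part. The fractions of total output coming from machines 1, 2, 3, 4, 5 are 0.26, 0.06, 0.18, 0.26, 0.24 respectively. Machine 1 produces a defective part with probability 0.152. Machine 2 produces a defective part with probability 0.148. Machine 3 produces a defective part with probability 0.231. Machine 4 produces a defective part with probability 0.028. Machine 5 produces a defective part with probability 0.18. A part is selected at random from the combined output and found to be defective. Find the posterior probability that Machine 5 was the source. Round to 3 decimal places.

P(defective|M1) = 0.152; P(defective|M2) = 0.148; P(defective|M3) = 0.231; P(defective|M4) = 0.028; P(defective|M5) = 0.18.
Prior × likelihood for each source: 0.26·0.152=0.03952, 0.06·0.148=0.008880, 0.18·0.231=0.04158, 0.26·0.028=0.007280, 0.24·0.18=0.04320. Summing gives P(defective) = 0.14046.
P(Machine 5 | defective) = 0.04320 / 0.14046 = 0.308.

Posterior probability ≈ 0.308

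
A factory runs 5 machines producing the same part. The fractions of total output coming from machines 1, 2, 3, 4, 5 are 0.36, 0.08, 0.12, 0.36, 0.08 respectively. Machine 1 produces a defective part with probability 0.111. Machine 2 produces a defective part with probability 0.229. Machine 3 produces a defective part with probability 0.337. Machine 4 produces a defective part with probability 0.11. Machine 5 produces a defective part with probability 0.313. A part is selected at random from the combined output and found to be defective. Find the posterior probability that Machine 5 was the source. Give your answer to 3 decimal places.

P(defective|M1) = 0.111; P(defective|M2) = 0.229; P(defective|M3) = 0.337; P(defective|M4) = 0.11; P(defective|M5) = 0.313.
Prior × likelihood for each source: 0.36·0.111=0.03996, 0.08·0.229=0.01832, 0.12·0.337=0.04044, 0.36·0.11=0.03960, 0.08·0.313=0.02504. Summing gives P(defective) = 0.16336.
P(Machine 5 | defective) = 0.02504 / 0.16336 = 0.153.

Posterior probability ≈ 0.153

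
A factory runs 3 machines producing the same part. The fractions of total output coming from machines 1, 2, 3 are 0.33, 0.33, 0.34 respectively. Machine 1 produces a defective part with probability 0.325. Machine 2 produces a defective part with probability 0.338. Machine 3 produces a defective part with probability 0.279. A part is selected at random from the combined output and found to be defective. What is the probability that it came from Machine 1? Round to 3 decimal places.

P(defective|M1) = 0.325; P(defective|M2) = 0.338; P(defective|M3) = 0.279.
Prior × likelihood for each source: 0.33·0.325=0.1073, 0.33·0.338=0.1115, 0.34·0.279=0.09486. Summing gives P(defective) = 0.31365.
P(Machine 1 | defective) = 0.1073 / 0.31365 = 0.342.

Posterior probability ≈ 0.342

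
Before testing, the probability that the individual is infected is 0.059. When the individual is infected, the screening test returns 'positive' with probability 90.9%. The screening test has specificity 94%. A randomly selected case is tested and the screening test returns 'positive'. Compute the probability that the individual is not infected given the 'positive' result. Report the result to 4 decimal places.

Write H for 'the individual is infected'. Prior odds H:¬H = 0.059/0.941 = 0.062699. For the 'positive' outcome, the likelihood ratio is 0.909/0.06 = 15.150.
Posterior odds = 0.062699 × 15.150 = 0.94989, so P(H|E) = 0.94989/(1+0.94989) = 0.4872. Then P(¬H|E) = 1 − 0.4872 = 0.5128.

P(¬H | E) ≈ 0.5128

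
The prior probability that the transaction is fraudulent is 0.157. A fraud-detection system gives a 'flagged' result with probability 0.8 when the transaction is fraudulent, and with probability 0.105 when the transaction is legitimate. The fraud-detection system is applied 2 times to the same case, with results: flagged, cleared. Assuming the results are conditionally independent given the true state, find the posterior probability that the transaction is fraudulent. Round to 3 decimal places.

Posterior P(H) ≈ 0.241

Let H be the event that the transaction is fraudulent; start with P(H) = 0.157. P('flagged'|H) = 0.8, P('flagged'|¬H) = 0.105.
Update on result 1 ('flagged'): P(H) ← 0.8·0.1570 / (0.8·0.1570 + 0.105·0.8430) = 0.12560/0.21411 = 0.5866.
Update on result 2 ('cleared'): P(H) ← 0.2·0.5866 / (0.2·0.5866 + 0.895·0.4134) = 0.11732/0.48731 = 0.2407.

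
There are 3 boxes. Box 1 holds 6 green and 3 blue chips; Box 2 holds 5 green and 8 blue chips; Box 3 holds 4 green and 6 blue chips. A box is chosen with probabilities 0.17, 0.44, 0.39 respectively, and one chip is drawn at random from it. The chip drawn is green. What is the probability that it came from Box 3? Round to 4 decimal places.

Posterior probability ≈ 0.3557

Tabulate prior·likelihood by source: [1] prior 0.17, lik 0.6667, product 0.1133; [2] prior 0.44, lik 0.3846, product 0.1692; [3] prior 0.39, lik 0.4, product 0.1560.
Normalizing constant = 0.43856; the posterior for Box 3 is its product over the sum, 0.1560/0.43856 = 0.3557.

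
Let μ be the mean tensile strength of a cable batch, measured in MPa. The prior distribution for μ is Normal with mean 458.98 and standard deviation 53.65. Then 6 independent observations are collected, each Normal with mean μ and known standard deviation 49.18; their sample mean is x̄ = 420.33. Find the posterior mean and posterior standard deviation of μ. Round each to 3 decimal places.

Prior precision 1/τ₀² = 1/53.65² = 0.00034742; data precision n/σ² = 6/49.18² = 0.00248070.
Posterior precision = 0.00034742 + 0.00248070 = 0.00282812, giving posterior SD = 1/√0.00282812 = 18.804.
Posterior mean = (0.00034742·458.98 + 0.00248070·420.33) / 0.00282812 = 425.078.

Posterior mean ≈ 425.078; posterior SD ≈ 18.804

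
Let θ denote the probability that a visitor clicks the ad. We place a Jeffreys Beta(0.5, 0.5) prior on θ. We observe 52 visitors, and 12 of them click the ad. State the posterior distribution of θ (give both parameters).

Posterior: Beta(12.5, 40.5)

Observing 12 successes and 40 failures updates Beta(0.5, 0.5) by adding the success and failure counts to the two shape parameters: α = 0.5+12 = 12.5, β = 0.5+40 = 40.5.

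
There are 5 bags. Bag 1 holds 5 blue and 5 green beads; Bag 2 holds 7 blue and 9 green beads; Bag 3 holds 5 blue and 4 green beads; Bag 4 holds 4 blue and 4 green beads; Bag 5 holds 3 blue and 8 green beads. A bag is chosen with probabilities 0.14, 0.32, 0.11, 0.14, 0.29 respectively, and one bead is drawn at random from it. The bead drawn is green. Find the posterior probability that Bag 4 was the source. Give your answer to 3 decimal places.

Tabulate prior·likelihood by source: [1] prior 0.14, lik 0.5, product 0.07000; [2] prior 0.32, lik 0.5625, product 0.1800; [3] prior 0.11, lik 0.4444, product 0.04889; [4] prior 0.14, lik 0.5, product 0.07000; [5] prior 0.29, lik 0.7273, product 0.2109.
Normalizing constant = 0.57980; the posterior for Bag 4 is its product over the sum, 0.07000/0.57980 = 0.121.

Posterior probability ≈ 0.121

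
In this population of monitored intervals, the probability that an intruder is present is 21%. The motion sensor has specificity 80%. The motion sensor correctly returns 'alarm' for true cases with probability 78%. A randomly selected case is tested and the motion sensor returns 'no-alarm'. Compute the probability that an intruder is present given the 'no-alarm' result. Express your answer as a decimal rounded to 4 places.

Let H be the event that an intruder is present. P(H) = 0.21, so P(¬H) = 0.79. With E the 'no-alarm' result, P(E|H) = 0.22 and P(E|¬H) = 0.8.
P(E) = 0.22·0.21 + 0.8·0.79 = 0.046200 + 0.63200 = 0.67820.
By Bayes' theorem, P(H|E) = 0.046200 / 0.67820 = 0.0681.

P(H | E) ≈ 0.0681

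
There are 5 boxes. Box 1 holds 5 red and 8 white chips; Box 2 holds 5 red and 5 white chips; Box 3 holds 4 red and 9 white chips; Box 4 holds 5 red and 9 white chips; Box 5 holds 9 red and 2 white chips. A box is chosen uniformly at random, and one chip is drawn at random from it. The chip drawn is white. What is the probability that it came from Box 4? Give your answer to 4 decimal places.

Posterior probability ≈ 0.2442

Tabulate prior·likelihood by source: [1] prior 0.2, lik 0.6154, product 0.1231; [2] prior 0.2, lik 0.5, product 0.1000; [3] prior 0.2, lik 0.6923, product 0.1385; [4] prior 0.2, lik 0.6429, product 0.1286; [5] prior 0.2, lik 0.1818, product 0.03636.
Normalizing constant = 0.52647; the posterior for Box 4 is its product over the sum, 0.1286/0.52647 = 0.2442.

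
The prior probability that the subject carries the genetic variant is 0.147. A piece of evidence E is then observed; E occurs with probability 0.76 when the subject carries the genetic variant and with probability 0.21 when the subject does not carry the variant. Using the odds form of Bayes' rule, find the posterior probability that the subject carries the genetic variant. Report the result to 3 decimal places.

Prior odds = 0.147/(1−0.147) = 0.17233.
Likelihood ratio for E = 0.76/0.21 = 3.6190.
Posterior odds = prior odds × LR = 0.62368.
Posterior probability = odds/(1+odds) = 0.62368/1.6237 = 0.384.

Posterior probability ≈ 0.384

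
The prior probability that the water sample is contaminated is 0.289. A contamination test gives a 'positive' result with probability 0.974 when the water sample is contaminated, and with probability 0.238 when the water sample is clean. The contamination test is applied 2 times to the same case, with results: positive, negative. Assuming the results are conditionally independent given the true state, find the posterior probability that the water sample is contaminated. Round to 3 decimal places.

With H the event that the water sample is contaminated, the joint likelihood of the observed sequence is P(data|H) = 0.974·0.026 = 0.025324 and P(data|¬H) = 0.238·0.762 = 0.18136.
Bayes: P(H|data) = 0.289·0.025324 / (0.289·0.025324 + 0.711·0.18136) = 0.0073186/0.13626 = 0.0537.

Posterior P(H) ≈ 0.054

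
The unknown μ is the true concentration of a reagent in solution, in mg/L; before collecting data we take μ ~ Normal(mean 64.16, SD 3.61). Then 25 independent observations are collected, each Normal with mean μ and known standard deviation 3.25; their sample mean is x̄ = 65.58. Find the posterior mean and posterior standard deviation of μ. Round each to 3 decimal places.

With known σ, the Normal prior is conjugate. Weight on the data is w = (n/σ²)/(n/σ² + 1/τ₀²) = 2.36686/(2.36686+0.0767336) = 0.96860.
Posterior mean = w·x̄ + (1−w)·μ₀ = 0.96860·65.58 + 0.031402·64.16 = 65.535. Posterior variance = 1/(2.36686+0.0767336) = 0.409233, so SD = 0.640.

Posterior mean ≈ 65.535; posterior SD ≈ 0.640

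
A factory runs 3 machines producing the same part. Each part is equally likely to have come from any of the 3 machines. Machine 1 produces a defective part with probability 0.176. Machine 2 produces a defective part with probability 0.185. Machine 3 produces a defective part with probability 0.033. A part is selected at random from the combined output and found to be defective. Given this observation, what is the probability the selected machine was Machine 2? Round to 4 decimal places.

Posterior probability ≈ 0.4695

Tabulate prior·likelihood by source: [1] prior 0.333333, lik 0.176, product 0.05867; [2] prior 0.333333, lik 0.185, product 0.06167; [3] prior 0.333333, lik 0.033, product 0.01100.
Normalizing constant = 0.13133; the posterior for Machine 2 is its product over the sum, 0.06167/0.13133 = 0.4695.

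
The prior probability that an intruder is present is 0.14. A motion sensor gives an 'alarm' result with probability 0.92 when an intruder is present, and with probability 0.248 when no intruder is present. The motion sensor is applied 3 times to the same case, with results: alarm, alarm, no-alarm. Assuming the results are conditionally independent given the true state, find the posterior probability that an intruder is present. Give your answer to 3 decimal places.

With H the event that an intruder is present, the joint likelihood of the observed sequence is P(data|H) = 0.92·0.92·0.08 = 0.067712 and P(data|¬H) = 0.248·0.248·0.752 = 0.046251.
Bayes: P(H|data) = 0.14·0.067712 / (0.14·0.067712 + 0.86·0.046251) = 0.0094797/0.049256 = 0.1925.

Posterior P(H) ≈ 0.192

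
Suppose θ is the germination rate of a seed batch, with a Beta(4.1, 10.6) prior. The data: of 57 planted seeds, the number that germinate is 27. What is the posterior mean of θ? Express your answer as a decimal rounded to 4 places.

The binomial likelihood is conjugate to the Beta prior: with 27 successes and 30 failures, the posterior is Beta(4.1+27, 10.6+30) = Beta(31.1, 40.6).
Posterior mean = α/(α+β) = 31.1/71.7 = 0.4338.

Posterior mean ≈ 0.4338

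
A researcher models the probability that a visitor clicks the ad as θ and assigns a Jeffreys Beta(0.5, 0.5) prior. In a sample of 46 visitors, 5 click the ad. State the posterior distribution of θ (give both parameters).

Posterior: Beta(5.5, 41.5)

Observing 5 successes and 41 failures updates Beta(0.5, 0.5) by adding the success and failure counts to the two shape parameters: α = 0.5+5 = 5.5, β = 0.5+41 = 41.5.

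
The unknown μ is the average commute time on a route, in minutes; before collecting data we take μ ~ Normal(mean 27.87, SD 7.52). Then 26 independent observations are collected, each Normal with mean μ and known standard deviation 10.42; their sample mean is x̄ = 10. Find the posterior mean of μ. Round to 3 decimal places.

With known σ, the Normal prior is conjugate. Weight on the data is w = (n/σ²)/(n/σ² + 1/τ₀²) = 0.239463/(0.239463+0.0176833) = 0.93123.
Posterior mean = w·x̄ + (1−w)·μ₀ = 0.93123·10 + 0.068768·27.87 = 11.229.

Posterior mean ≈ 11.229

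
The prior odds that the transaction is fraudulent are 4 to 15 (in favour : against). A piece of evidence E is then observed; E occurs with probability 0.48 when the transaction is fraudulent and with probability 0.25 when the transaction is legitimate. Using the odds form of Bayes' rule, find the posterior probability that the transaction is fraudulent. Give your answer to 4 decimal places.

Prior odds = 4/15 = 0.26667.
Likelihood ratio for E = 0.48/0.25 = 1.9200.
Posterior odds = prior odds × LR = 0.51200.
Posterior probability = odds/(1+odds) = 0.51200/1.5120 = 0.3386.

Posterior probability ≈ 0.3386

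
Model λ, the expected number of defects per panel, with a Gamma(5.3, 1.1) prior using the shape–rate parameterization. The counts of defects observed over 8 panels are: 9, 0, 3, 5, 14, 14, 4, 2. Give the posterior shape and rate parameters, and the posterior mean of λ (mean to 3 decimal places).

Total count ∑xᵢ = 51 over n = 8 panels.
Gamma is conjugate to the Poisson likelihood: posterior is Gamma(shape = 5.3+51 = 56.3, rate = 1.1+8 = 9.1).
Posterior mean = shape/rate = 56.3/9.1 = 6.187.

Posterior: Gamma(shape=56.3, rate=9.1); mean ≈ 6.187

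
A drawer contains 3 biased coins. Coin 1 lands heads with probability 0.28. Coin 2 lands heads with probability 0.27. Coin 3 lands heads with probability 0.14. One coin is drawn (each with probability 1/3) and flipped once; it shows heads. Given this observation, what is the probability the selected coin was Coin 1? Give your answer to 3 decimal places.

Posterior probability ≈ 0.406

Tabulate prior·likelihood by source: [1] prior 0.333333, lik 0.28, product 0.09333; [2] prior 0.333333, lik 0.27, product 0.09000; [3] prior 0.333333, lik 0.14, product 0.04667.
Normalizing constant = 0.23000; the posterior for Coin 1 is its product over the sum, 0.09333/0.23000 = 0.406.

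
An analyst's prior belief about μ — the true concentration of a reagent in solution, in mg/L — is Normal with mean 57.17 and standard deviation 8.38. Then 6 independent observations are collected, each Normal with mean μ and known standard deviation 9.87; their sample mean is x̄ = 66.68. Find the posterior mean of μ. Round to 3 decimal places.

Prior precision 1/τ₀² = 1/8.38² = 0.0142401; data precision n/σ² = 6/9.87² = 0.0615910.
Posterior precision = 0.0142401 + 0.0615910 = 0.0758310.
Posterior mean = (0.0142401·57.17 + 0.0615910·66.68) / 0.0758310 = 64.894.

Posterior mean ≈ 64.894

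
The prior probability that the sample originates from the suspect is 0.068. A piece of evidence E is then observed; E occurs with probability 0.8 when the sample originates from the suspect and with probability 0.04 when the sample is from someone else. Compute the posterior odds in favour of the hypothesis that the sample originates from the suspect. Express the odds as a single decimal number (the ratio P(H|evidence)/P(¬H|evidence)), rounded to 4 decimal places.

Posterior odds ≈ 1.4592

Prior odds = 0.068/(1−0.068) = 0.072961.
Likelihood ratio for E = 0.8/0.04 = 20.000.
Posterior odds = prior odds × LR = 1.4592.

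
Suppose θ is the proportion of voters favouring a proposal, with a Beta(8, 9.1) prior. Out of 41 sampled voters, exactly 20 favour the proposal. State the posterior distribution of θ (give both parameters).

The binomial likelihood is conjugate to the Beta prior: with 20 successes and 21 failures, the posterior is Beta(8+20, 9.1+21) = Beta(28, 30.1).

Posterior: Beta(28, 30.1)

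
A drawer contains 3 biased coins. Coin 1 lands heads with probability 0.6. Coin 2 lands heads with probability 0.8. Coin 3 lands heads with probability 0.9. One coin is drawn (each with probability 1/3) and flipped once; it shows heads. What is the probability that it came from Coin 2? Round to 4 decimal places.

Posterior probability ≈ 0.3478

Tabulate prior·likelihood by source: [1] prior 0.333333, lik 0.6, product 0.2000; [2] prior 0.333333, lik 0.8, product 0.2667; [3] prior 0.333333, lik 0.9, product 0.3000.
Normalizing constant = 0.76667; the posterior for Coin 2 is its product over the sum, 0.2667/0.76667 = 0.3478.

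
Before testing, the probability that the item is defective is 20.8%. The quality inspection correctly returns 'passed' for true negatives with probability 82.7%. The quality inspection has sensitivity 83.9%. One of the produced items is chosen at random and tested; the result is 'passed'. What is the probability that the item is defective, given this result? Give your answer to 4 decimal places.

Write H for 'the item is defective'. Prior odds H:¬H = 0.208/0.792 = 0.26263. For the 'passed' outcome, the likelihood ratio is 0.161/0.827 = 0.19468.
Posterior odds = 0.26263 × 0.19468 = 0.051128, so P(H|E) = 0.051128/(1+0.051128) = 0.0486.

P(H | E) ≈ 0.0486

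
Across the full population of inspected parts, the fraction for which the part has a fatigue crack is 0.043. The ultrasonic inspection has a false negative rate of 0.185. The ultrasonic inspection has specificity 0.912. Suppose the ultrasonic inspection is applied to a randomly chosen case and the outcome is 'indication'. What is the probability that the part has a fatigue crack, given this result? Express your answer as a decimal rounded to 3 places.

P(H | E) ≈ 0.294

Write H for 'the part has a fatigue crack'. Prior odds H:¬H = 0.043/0.957 = 0.044932. For the 'indication' outcome, the likelihood ratio is 0.815/0.088 = 9.2614.
Posterior odds = 0.044932 × 9.2614 = 0.41613, so P(H|E) = 0.41613/(1+0.41613) = 0.294.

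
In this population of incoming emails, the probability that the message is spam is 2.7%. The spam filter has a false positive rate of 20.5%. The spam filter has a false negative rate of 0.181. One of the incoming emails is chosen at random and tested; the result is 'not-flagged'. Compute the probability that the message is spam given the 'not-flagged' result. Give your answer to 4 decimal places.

Let H be the event that the message is spam. P(H) = 0.027, so P(¬H) = 0.973. With E the 'not-flagged' result, P(E|H) = 0.181 and P(E|¬H) = 0.795.
P(E) = 0.181·0.027 + 0.795·0.973 = 0.0048870 + 0.77353 = 0.77842.
By Bayes' theorem, P(H|E) = 0.0048870 / 0.77842 = 0.0063.

P(H | E) ≈ 0.0063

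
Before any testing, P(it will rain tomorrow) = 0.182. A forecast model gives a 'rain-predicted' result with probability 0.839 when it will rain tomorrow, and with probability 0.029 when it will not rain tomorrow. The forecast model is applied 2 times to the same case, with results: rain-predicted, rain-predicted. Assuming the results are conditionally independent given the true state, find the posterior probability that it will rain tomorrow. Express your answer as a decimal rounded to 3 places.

Let H be the event that it will rain tomorrow; start with P(H) = 0.182. P('rain-predicted'|H) = 0.839, P('rain-predicted'|¬H) = 0.029.
Update on result 1 ('rain-predicted'): P(H) ← 0.839·0.1820 / (0.839·0.1820 + 0.029·0.8180) = 0.15270/0.17642 = 0.8655.
Update on result 2 ('rain-predicted'): P(H) ← 0.839·0.8655 / (0.839·0.8655 + 0.029·0.1345) = 0.72619/0.73008 = 0.9947.

Posterior P(H) ≈ 0.995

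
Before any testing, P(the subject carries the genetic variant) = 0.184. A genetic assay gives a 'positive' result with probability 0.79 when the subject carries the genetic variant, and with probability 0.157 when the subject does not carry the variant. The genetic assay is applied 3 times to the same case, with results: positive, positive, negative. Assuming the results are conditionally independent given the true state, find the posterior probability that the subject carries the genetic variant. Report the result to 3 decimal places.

Posterior P(H) ≈ 0.587

Let H be the event that the subject carries the genetic variant; start with P(H) = 0.184. P('positive'|H) = 0.79, P('positive'|¬H) = 0.157.
Update on result 1 ('positive'): P(H) ← 0.79·0.1840 / (0.79·0.1840 + 0.157·0.8160) = 0.14536/0.27347 = 0.5315.
Update on result 2 ('positive'): P(H) ← 0.79·0.5315 / (0.79·0.5315 + 0.157·0.4685) = 0.41991/0.49346 = 0.8510.
Update on result 3 ('negative'): P(H) ← 0.21·0.8510 / (0.21·0.8510 + 0.843·0.1490) = 0.17870/0.30435 = 0.5872.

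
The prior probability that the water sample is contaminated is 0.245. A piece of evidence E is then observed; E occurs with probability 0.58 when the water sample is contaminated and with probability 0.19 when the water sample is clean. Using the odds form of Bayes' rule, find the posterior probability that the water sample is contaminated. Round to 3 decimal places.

Posterior probability ≈ 0.498

Prior odds = 0.245/(1−0.245) = 0.32450.
Likelihood ratio for E = 0.58/0.19 = 3.0526.
Posterior odds = prior odds × LR = 0.99059.
Posterior probability = odds/(1+odds) = 0.99059/1.9906 = 0.498.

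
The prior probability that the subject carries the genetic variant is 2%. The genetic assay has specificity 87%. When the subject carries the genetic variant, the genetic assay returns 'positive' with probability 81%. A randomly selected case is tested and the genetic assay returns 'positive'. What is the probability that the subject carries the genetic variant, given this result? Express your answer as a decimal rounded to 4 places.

P(H | E) ≈ 0.1128

Let H be the event that the subject carries the genetic variant. P(H) = 0.02, so P(¬H) = 0.98. With E the 'positive' result, P(E|H) = 0.81 and P(E|¬H) = 0.13.
P(E) = 0.81·0.02 + 0.13·0.98 = 0.016200 + 0.12740 = 0.14360.
By Bayes' theorem, P(H|E) = 0.016200 / 0.14360 = 0.1128.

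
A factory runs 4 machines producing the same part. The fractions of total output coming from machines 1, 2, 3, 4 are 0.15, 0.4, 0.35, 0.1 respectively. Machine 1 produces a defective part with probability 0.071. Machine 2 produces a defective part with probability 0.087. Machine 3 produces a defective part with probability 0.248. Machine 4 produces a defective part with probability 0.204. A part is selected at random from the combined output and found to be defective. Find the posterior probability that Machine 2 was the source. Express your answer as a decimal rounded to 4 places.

Posterior probability ≈ 0.2280

P(defective|M1) = 0.071; P(defective|M2) = 0.087; P(defective|M3) = 0.248; P(defective|M4) = 0.204.
Prior × likelihood for each source: 0.15·0.071=0.01065, 0.4·0.087=0.03480, 0.35·0.248=0.08680, 0.1·0.204=0.02040. Summing gives P(defective) = 0.15265.
P(Machine 2 | defective) = 0.03480 / 0.15265 = 0.2280.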